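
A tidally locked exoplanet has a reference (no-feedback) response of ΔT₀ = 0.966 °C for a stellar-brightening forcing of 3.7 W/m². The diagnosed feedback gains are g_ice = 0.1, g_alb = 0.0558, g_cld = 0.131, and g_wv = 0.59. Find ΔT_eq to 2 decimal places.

7.84 °C

Total gain g = 0.1 + 0.0558 + 0.131 + 0.59 = 0.8768.
Amplification A = 1/(1 − 0.8768) = 8.117.
ΔT = 0.966 × 8.117 = 7.84 °C.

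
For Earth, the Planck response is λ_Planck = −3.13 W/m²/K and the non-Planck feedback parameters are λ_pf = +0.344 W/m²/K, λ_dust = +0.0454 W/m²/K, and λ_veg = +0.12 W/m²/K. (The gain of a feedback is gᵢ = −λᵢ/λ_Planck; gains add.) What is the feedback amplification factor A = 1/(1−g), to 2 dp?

1.19

Convert to gains: g_pf = 0.344/3.13 = 0.1099; g_dust = 0.0454/3.13 = 0.0145; g_veg = 0.12/3.13 = 0.03834.
Total gain g = 0.16274.
A = 1/(1 − 0.16274) = 1.19.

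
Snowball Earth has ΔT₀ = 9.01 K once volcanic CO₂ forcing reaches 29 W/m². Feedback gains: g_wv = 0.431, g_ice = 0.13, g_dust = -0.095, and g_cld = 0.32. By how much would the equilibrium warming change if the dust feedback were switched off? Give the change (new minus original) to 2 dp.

33.61 K

Original: g = 0.786, ΔT = 9.01/(1−0.786) = 42.1028 K.
Without dust: g' = 0.881, ΔT' = 9.01/(1−0.881) = 75.7143 K.
Change = 75.7143 − 42.1028 = 33.61 K.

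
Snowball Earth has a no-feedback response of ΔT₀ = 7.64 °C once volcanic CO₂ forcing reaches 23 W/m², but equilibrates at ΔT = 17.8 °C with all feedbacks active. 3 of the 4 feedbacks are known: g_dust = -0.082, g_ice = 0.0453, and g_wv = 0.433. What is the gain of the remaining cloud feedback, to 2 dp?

0.17

Amplification A = ΔT/ΔT₀ = 17.8/7.64 = 2.33.
Total gain g = 1 − 1/A = 1 − 1/2.33 = 0.5708.
Known gains sum to -0.082 + 0.0453 + 0.433 = 0.3963.
g_cld = 0.5708 − 0.3963 = 0.17.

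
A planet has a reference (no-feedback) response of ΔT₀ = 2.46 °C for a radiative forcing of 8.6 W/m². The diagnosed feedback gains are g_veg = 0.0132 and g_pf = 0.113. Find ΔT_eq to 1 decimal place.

2.8 °C

Total gain g = 0.0132 + 0.113 = 0.1262.
Amplification A = 1/(1 − 0.1262) = 1.144.
ΔT = 2.46 × 1.144 = 2.8 °C.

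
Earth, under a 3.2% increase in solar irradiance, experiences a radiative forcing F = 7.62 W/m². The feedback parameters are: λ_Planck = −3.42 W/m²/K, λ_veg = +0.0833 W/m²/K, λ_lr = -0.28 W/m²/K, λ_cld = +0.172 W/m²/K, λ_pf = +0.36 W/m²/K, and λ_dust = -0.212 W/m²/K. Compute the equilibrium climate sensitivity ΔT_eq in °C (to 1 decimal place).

Net feedback parameter λ = (−3.42) + (+0.0833) + (-0.28) + (+0.172) + (+0.36) + (-0.212) = -3.2967 W/m²/K.
ΔT = −F/λ = −7.62/(-3.2967) = 2.3 °C.

2.3 °C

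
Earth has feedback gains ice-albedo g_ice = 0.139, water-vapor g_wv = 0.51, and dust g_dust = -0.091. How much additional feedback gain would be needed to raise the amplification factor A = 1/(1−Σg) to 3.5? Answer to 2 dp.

Current total gain = 0.558.
Target gain for A = 3.5: g* = 1 − 1/3.5 = 0.7143.
Additional gain needed = 0.7143 − 0.558 = 0.16.

0.16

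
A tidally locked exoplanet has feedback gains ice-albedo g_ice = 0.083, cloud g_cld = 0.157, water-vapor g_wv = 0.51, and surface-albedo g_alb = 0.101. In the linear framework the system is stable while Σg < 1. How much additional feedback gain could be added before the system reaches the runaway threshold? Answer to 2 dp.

0.15

Current total gain = 0.083 + 0.157 + 0.51 + 0.101 = 0.851.
Margin to runaway = 1 − 0.851 = 0.15.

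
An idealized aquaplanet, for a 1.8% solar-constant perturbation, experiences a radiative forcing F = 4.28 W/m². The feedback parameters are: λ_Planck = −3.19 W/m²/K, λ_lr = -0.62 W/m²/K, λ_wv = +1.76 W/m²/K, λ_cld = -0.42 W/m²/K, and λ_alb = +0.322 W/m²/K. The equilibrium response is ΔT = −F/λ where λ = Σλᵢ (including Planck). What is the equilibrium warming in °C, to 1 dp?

Net feedback parameter λ = (−3.19) + (-0.62) + (+1.76) + (-0.42) + (+0.322) = -2.148 W/m²/K.
ΔT = −F/λ = −4.28/(-2.148) = 2.0 °C.

2.0 °C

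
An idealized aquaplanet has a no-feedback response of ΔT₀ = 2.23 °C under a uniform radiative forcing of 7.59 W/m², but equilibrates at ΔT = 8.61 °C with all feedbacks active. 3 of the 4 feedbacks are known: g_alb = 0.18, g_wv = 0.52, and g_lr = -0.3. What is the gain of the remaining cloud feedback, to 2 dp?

0.34

Amplification A = ΔT/ΔT₀ = 8.61/2.23 = 3.861.
Total gain g = 1 − 1/A = 1 − 1/3.861 = 0.741.
Known gains sum to 0.18 + 0.52 − 0.3 = 0.4.
g_cld = 0.741 − 0.4 = 0.34.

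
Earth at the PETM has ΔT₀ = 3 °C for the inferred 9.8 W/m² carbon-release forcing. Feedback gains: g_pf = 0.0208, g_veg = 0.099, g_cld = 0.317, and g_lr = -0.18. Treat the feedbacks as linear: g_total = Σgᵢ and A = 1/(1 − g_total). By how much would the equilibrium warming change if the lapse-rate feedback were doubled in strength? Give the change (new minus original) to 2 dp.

-0.79 °C

Original: g = 0.2568, ΔT = 3/(1−0.2568) = 4.0366 °C.
With doubled lapse-rate: g' = 0.0768, ΔT' = 3/(1−0.0768) = 3.2496 °C.
Change = 3.2496 − 4.0366 = -0.79 °C.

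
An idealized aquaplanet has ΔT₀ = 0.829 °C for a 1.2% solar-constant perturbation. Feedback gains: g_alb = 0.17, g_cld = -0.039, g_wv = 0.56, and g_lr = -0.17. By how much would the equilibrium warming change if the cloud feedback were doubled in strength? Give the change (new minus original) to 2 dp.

-0.13 °C

Original: g = 0.521, ΔT = 0.829/(1−0.521) = 1.7307 °C.
With doubled cloud: g' = 0.482, ΔT' = 0.829/(1−0.482) = 1.6004 °C.
Change = 1.6004 − 1.7307 = -0.13 °C.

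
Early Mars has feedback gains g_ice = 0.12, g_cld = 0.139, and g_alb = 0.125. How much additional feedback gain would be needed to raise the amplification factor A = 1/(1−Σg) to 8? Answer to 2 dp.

Current total gain = 0.384.
Target gain for A = 8: g* = 1 − 1/8 = 0.875.
Additional gain needed = 0.875 − 0.384 = 0.49.

0.49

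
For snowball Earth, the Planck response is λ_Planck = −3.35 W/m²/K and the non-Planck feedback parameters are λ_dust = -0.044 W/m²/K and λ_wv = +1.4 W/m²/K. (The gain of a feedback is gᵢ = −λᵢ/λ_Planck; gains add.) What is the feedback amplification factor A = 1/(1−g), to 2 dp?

1.68

Convert to gains: g_dust = -0.044/3.35 = -0.01313; g_wv = 1.4/3.35 = 0.4179.
Total gain g = 0.40477.
A = 1/(1 − 0.40477) = 1.68.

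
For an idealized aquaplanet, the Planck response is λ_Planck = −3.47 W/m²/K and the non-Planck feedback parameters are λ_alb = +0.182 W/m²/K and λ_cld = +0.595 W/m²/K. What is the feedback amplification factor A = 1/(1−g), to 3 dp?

1.289

Convert to gains: g_alb = 0.182/3.47 = 0.05245; g_cld = 0.595/3.47 = 0.1715.
Total gain g = 0.22395.
A = 1/(1 − 0.22395) = 1.289.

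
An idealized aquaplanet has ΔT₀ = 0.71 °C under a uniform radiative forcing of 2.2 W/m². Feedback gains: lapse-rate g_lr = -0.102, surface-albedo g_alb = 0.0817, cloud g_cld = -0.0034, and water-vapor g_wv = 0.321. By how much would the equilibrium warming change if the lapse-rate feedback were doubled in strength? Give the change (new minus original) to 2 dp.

-0.13 °C

Original: g = 0.2973, ΔT = 0.71/(1−0.2973) = 1.0104 °C.
With doubled lapse-rate: g' = 0.1953, ΔT' = 0.71/(1−0.1953) = 0.8823 °C.
Change = 0.8823 − 1.0104 = -0.13 °C.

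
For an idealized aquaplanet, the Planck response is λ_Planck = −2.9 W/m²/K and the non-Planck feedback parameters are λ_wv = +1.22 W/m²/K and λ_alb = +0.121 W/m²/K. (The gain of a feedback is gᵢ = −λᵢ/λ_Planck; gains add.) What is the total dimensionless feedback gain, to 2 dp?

Convert to gains: g_wv = 1.22/2.9 = 0.4207; g_alb = 0.121/2.9 = 0.04172.
Total gain g = 0.46242.

0.46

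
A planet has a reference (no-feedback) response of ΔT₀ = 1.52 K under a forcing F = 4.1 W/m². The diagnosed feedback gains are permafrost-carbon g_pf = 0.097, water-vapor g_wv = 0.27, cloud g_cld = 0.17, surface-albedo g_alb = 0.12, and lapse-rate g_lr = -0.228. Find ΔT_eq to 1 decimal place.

Total gain g = 0.097 + 0.27 + 0.17 + 0.12 − 0.228 = 0.429.
Amplification A = 1/(1 − 0.429) = 1.751.
ΔT = 1.52 × 1.751 = 2.7 K.

2.7 K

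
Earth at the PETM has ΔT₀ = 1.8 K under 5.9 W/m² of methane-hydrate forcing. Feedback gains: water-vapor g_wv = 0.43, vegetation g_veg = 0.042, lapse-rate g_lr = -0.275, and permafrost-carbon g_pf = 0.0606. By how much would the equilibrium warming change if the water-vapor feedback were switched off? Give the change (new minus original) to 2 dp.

-0.89 K

Original: g = 0.2576, ΔT = 1.8/(1−0.2576) = 2.4246 K.
Without water-vapor: g' = -0.1724, ΔT' = 1.8/(1+0.1724) = 1.5353 K.
Change = 1.5353 − 2.4246 = -0.89 K.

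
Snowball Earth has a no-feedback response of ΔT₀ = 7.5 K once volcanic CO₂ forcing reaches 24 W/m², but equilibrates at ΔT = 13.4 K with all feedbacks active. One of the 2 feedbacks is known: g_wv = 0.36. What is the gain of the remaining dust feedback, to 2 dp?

Amplification A = ΔT/ΔT₀ = 13.4/7.5 = 1.787.
Total gain g = 1 − 1/A = 1 − 1/1.787 = 0.4404.
The known gain is 0.36.
g_dust = 0.4404 − 0.36 = 0.08.

0.08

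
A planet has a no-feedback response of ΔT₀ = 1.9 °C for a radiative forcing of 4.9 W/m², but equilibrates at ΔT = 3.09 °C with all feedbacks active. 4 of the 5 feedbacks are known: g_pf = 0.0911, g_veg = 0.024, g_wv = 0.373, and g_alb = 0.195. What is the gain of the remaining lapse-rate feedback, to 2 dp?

-0.30

Amplification A = ΔT/ΔT₀ = 3.09/1.9 = 1.626.
Total gain g = 1 − 1/A = 1 − 1/1.626 = 0.385.
Known gains sum to 0.0911 + 0.024 + 0.373 + 0.195 = 0.6831.
g_lr = 0.385 − 0.6831 = -0.30.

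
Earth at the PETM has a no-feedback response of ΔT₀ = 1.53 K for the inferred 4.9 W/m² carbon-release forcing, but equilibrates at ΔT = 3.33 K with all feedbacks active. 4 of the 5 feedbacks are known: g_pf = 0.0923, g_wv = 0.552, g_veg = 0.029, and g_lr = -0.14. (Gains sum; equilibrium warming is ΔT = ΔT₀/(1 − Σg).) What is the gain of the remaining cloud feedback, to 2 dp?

0.01

Amplification A = ΔT/ΔT₀ = 3.33/1.53 = 2.176.
Total gain g = 1 − 1/A = 1 − 1/2.176 = 0.5404.
Known gains sum to 0.0923 + 0.552 + 0.029 − 0.14 = 0.5333.
g_cld = 0.5404 − 0.5333 = 0.01.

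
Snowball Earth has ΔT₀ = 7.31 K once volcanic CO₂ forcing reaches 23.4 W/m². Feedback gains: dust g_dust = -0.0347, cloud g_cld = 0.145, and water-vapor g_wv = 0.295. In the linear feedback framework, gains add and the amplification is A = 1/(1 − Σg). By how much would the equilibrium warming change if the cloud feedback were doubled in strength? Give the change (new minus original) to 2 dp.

3.96 K

Original: g = 0.4053, ΔT = 7.31/(1−0.4053) = 12.2919 K.
With doubled cloud: g' = 0.5503, ΔT' = 7.31/(1−0.5503) = 16.2553 K.
Change = 16.2553 − 12.2919 = 3.96 K.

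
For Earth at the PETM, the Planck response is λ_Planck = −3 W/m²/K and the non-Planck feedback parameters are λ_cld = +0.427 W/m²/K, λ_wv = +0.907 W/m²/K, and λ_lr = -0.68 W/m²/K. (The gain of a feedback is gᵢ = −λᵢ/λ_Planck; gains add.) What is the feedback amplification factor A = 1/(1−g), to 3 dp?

1.279

Convert to gains: g_cld = 0.427/3 = 0.1423; g_wv = 0.907/3 = 0.3023; g_lr = -0.68/3 = -0.2267.
Total gain g = 0.2179.
A = 1/(1 − 0.2179) = 1.279.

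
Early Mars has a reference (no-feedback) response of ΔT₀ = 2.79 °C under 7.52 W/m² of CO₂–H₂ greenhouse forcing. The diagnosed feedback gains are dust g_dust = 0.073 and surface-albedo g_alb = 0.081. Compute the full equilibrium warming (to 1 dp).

3.3 °C

Total gain g = 0.073 + 0.081 = 0.154.
Amplification A = 1/(1 − 0.154) = 1.182.
ΔT = 2.79 × 1.182 = 3.3 °C.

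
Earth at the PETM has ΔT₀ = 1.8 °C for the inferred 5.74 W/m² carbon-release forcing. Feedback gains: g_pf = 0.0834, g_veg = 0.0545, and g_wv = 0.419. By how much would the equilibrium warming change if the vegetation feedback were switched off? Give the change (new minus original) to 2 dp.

Original: g = 0.5569, ΔT = 1.8/(1−0.5569) = 4.0623 °C.
Without vegetation: g' = 0.5024, ΔT' = 1.8/(1−0.5024) = 3.6174 °C.
Change = 3.6174 − 4.0623 = -0.44 °C.

-0.44 °C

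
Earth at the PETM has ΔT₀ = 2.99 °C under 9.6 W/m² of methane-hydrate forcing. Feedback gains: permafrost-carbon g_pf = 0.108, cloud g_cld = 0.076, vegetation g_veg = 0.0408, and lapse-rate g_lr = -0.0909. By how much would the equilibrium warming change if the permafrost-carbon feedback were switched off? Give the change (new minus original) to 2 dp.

-0.38 °C

Original: g = 0.1339, ΔT = 2.99/(1−0.1339) = 3.4523 °C.
Without permafrost-carbon: g' = 0.0259, ΔT' = 2.99/(1−0.0259) = 3.0695 °C.
Change = 3.0695 − 3.4523 = -0.38 °C.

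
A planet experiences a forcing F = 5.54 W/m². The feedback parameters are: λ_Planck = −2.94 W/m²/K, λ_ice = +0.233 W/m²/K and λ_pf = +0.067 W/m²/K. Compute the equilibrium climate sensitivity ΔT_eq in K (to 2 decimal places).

2.10 K

Net feedback parameter λ = (−2.94) + (+0.233) + (+0.067) = -2.64 W/m²/K.
ΔT = −F/λ = −5.54/(-2.64) = 2.10 K.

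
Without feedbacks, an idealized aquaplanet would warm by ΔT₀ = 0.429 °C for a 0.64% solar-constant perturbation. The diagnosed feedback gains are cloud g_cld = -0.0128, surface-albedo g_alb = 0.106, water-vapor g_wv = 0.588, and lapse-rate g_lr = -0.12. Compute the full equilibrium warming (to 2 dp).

0.98 °C

Total gain g = -0.0128 + 0.106 + 0.588 − 0.12 = 0.5612.
Amplification A = 1/(1 − 0.5612) = 2.279.
ΔT = 0.429 × 2.279 = 0.98 °C.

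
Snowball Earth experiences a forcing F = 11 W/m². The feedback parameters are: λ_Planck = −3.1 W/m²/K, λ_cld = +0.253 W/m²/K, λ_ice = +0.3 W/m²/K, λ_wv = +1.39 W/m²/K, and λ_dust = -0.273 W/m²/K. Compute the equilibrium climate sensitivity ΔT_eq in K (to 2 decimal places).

Net feedback parameter λ = (−3.1) + (+0.253) + (+0.3) + (+1.39) + (-0.273) = -1.43 W/m²/K.
ΔT = −F/λ = −11/(-1.43) = 7.69 K.

7.69 K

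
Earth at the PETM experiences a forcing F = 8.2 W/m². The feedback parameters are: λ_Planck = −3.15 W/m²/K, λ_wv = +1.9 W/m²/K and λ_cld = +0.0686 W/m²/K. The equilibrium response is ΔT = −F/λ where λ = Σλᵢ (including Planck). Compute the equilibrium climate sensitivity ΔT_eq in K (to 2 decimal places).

6.94 K

Net feedback parameter λ = (−3.15) + (+1.9) + (+0.0686) = -1.1814 W/m²/K.
ΔT = −F/λ = −8.2/(-1.1814) = 6.94 K.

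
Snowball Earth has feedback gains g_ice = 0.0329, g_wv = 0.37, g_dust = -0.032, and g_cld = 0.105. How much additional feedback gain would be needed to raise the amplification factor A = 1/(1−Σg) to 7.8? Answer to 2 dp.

Current total gain = 0.4759.
Target gain for A = 7.8: g* = 1 − 1/7.8 = 0.8718.
Additional gain needed = 0.8718 − 0.4759 = 0.40.

0.40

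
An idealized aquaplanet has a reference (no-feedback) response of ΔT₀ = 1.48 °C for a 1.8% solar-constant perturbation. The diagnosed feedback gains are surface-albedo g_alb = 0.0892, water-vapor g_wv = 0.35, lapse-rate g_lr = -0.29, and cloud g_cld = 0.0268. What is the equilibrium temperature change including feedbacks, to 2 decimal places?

1.80 °C

Total gain g = 0.0892 + 0.35 − 0.29 + 0.0268 = 0.176.
Amplification A = 1/(1 − 0.176) = 1.214.
ΔT = 1.48 × 1.214 = 1.80 °C.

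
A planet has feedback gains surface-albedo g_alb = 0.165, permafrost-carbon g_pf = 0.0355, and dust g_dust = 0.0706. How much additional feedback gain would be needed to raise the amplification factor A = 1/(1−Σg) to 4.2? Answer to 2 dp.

Current total gain = 0.2711.
Target gain for A = 4.2: g* = 1 − 1/4.2 = 0.7619.
Additional gain needed = 0.7619 − 0.2711 = 0.49.

0.49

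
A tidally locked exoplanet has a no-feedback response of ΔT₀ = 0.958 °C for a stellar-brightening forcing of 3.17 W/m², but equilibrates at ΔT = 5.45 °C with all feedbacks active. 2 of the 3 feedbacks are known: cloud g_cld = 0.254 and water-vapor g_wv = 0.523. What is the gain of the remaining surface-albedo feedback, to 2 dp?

0.05

Amplification A = ΔT/ΔT₀ = 5.45/0.958 = 5.689.
Total gain g = 1 − 1/A = 1 − 1/5.689 = 0.8242.
Known gains sum to 0.254 + 0.523 = 0.777.
g_alb = 0.8242 − 0.777 = 0.05.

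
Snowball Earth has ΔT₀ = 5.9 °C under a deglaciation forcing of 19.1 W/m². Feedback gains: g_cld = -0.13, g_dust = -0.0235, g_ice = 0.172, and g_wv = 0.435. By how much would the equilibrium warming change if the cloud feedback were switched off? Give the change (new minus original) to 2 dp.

3.37 °C

Original: g = 0.4535, ΔT = 5.9/(1−0.4535) = 10.7960 °C.
Without cloud: g' = 0.5835, ΔT' = 5.9/(1−0.5835) = 14.1657 °C.
Change = 14.1657 − 10.7960 = 3.37 °C.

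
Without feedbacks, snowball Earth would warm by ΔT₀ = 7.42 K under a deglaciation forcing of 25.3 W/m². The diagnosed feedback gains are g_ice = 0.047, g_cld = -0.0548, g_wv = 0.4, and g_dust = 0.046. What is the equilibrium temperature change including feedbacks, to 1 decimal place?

Total gain g = 0.047 − 0.0548 + 0.4 + 0.046 = 0.4382.
Amplification A = 1/(1 − 0.4382) = 1.78.
ΔT = 7.42 × 1.78 = 13.2 K.

13.2 K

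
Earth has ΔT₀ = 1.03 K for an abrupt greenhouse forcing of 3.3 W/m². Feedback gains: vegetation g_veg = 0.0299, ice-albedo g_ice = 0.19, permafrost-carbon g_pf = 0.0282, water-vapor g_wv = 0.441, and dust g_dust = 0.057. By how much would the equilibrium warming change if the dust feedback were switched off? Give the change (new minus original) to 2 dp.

-0.74 K

Original: g = 0.7461, ΔT = 1.03/(1−0.7461) = 4.0567 K.
Without dust: g' = 0.6891, ΔT' = 1.03/(1−0.6891) = 3.3130 K.
Change = 3.3130 − 4.0567 = -0.74 K.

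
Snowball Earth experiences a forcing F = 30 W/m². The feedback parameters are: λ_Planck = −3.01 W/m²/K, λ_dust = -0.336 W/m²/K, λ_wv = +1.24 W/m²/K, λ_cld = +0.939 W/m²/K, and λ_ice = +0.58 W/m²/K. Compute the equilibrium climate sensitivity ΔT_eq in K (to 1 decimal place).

51.1 K

Net feedback parameter λ = (−3.01) + (-0.336) + (+1.24) + (+0.939) + (+0.58) = -0.587 W/m²/K.
ΔT = −F/λ = −30/(-0.587) = 51.1 K.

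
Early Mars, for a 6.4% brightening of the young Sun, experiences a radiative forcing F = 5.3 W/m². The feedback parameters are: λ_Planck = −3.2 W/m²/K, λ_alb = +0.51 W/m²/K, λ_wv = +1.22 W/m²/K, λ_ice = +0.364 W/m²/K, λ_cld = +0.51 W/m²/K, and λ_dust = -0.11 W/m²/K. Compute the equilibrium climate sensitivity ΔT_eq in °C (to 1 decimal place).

Net feedback parameter λ = (−3.2) + (+0.51) + (+1.22) + (+0.364) + (+0.51) + (-0.11) = -0.706 W/m²/K.
ΔT = −F/λ = −5.3/(-0.706) = 7.5 °C.

7.5 °C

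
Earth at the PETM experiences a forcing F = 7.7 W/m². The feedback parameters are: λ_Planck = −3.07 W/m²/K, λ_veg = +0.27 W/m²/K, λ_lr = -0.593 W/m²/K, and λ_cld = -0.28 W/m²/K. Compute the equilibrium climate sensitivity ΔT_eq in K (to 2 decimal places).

2.10 K

Net feedback parameter λ = (−3.07) + (+0.27) + (-0.593) + (-0.28) = -3.673 W/m²/K.
ΔT = −F/λ = −7.7/(-3.673) = 2.10 K.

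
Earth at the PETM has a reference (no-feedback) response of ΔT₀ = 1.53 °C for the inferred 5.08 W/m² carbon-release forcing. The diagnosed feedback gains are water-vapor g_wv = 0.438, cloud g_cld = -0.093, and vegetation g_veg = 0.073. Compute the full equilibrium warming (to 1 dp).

2.6 °C

Total gain g = 0.438 − 0.093 + 0.073 = 0.418.
Amplification A = 1/(1 − 0.418) = 1.718.
ΔT = 1.53 × 1.718 = 2.6 °C.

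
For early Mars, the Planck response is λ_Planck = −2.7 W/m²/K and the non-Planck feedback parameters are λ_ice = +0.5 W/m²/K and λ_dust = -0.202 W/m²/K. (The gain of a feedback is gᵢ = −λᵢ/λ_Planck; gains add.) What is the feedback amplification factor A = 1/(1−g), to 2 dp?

Convert to gains: g_ice = 0.5/2.7 = 0.1852; g_dust = -0.202/2.7 = -0.07481.
Total gain g = 0.11039.
A = 1/(1 − 0.11039) = 1.12.

1.12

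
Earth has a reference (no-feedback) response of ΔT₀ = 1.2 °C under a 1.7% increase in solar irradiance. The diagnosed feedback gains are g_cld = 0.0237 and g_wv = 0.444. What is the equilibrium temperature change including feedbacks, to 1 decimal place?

2.3 °C

Total gain g = 0.0237 + 0.444 = 0.4677.
Amplification A = 1/(1 − 0.4677) = 1.879.
ΔT = 1.2 × 1.879 = 2.3 °C.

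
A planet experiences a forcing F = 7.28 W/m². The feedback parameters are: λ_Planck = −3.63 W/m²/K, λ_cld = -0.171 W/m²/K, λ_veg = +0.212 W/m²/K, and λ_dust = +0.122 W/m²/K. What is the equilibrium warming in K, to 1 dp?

2.1 K

Net feedback parameter λ = (−3.63) + (-0.171) + (+0.212) + (+0.122) = -3.467 W/m²/K.
ΔT = −F/λ = −7.28/(-3.467) = 2.1 K.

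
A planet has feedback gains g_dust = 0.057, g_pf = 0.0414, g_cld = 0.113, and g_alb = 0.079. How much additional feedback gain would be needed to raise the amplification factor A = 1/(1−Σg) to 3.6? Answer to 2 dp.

Current total gain = 0.2904.
Target gain for A = 3.6: g* = 1 − 1/3.6 = 0.7222.
Additional gain needed = 0.7222 − 0.2904 = 0.43.

0.43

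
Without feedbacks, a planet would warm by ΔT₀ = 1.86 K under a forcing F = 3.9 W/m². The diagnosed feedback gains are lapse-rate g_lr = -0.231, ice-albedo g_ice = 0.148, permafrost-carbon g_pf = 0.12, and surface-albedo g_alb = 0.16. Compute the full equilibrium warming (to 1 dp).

2.3 K

Total gain g = -0.231 + 0.148 + 0.12 + 0.16 = 0.197.
Amplification A = 1/(1 − 0.197) = 1.245.
ΔT = 1.86 × 1.245 = 2.3 K.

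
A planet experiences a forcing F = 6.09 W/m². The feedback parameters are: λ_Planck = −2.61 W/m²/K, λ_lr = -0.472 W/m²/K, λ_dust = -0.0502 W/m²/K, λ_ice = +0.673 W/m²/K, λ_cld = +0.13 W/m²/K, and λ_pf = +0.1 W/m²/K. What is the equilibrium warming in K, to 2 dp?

2.73 K

Net feedback parameter λ = (−2.61) + (-0.472) + (-0.0502) + (+0.673) + (+0.13) + (+0.1) = -2.2292 W/m²/K.
ΔT = −F/λ = −6.09/(-2.2292) = 2.73 K.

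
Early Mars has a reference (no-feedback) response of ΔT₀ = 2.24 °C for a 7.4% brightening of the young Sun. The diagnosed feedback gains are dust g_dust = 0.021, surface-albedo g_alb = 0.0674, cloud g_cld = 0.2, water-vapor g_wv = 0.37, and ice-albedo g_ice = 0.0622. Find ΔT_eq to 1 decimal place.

Total gain g = 0.021 + 0.0674 + 0.2 + 0.37 + 0.0622 = 0.7206.
Amplification A = 1/(1 − 0.7206) = 3.579.
ΔT = 2.24 × 3.579 = 8.0 °C.

8.0 °C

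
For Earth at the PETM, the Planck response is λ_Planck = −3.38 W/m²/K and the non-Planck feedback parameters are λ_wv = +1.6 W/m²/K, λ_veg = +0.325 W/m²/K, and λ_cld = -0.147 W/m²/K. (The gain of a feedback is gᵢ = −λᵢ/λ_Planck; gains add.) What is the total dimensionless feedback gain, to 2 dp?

0.53

Convert to gains: g_wv = 1.6/3.38 = 0.4734; g_veg = 0.325/3.38 = 0.09615; g_cld = -0.147/3.38 = -0.04349.
Total gain g = 0.52606.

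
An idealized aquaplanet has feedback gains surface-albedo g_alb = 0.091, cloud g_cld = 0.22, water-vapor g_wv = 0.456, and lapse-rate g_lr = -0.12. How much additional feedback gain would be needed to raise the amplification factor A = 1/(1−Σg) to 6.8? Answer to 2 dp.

0.21

Current total gain = 0.647.
Target gain for A = 6.8: g* = 1 − 1/6.8 = 0.8529.
Additional gain needed = 0.8529 − 0.647 = 0.21.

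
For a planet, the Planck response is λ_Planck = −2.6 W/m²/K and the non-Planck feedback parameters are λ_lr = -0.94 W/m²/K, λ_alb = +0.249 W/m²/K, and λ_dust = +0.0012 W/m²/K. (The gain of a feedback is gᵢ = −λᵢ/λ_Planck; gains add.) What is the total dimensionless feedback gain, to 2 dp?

-0.27

Convert to gains: g_lr = -0.94/2.6 = -0.3615; g_alb = 0.249/2.6 = 0.09577; g_dust = 0.0012/2.6 = 0.000461.
Total gain g = -0.265269.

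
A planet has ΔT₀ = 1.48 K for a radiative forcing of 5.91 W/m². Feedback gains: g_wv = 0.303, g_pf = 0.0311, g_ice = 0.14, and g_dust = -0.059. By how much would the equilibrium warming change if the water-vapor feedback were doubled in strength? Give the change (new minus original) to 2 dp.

2.72 K

Original: g = 0.4151, ΔT = 1.48/(1−0.4151) = 2.5303 K.
With doubled water-vapor: g' = 0.7181, ΔT' = 1.48/(1−0.7181) = 5.2501 K.
Change = 5.2501 − 2.5303 = 2.72 K.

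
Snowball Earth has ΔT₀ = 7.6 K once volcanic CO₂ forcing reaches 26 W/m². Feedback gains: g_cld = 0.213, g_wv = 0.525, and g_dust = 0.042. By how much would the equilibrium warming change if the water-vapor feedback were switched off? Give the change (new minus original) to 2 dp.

Original: g = 0.78, ΔT = 7.6/(1−0.78) = 34.5455 K.
Without water-vapor: g' = 0.255, ΔT' = 7.6/(1−0.255) = 10.2013 K.
Change = 10.2013 − 34.5455 = -24.34 K.

-24.34 K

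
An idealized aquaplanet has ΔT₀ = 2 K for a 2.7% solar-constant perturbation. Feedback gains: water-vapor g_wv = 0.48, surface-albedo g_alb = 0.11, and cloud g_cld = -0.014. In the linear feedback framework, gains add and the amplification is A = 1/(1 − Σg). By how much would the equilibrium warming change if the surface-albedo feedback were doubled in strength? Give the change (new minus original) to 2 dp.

Original: g = 0.576, ΔT = 2/(1−0.576) = 4.7170 K.
With doubled surface-albedo: g' = 0.686, ΔT' = 2/(1−0.686) = 6.3694 K.
Change = 6.3694 − 4.7170 = 1.65 K.

1.65 K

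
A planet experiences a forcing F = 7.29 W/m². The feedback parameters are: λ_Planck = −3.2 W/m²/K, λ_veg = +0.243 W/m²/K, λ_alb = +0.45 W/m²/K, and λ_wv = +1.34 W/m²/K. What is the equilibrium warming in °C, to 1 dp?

Net feedback parameter λ = (−3.2) + (+0.243) + (+0.45) + (+1.34) = -1.167 W/m²/K.
ΔT = −F/λ = −7.29/(-1.167) = 6.2 °C.

6.2 °C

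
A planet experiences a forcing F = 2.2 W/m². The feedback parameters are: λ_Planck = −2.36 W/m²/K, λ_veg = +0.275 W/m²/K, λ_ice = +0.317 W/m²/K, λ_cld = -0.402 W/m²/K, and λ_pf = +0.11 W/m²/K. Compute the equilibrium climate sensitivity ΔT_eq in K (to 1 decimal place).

Net feedback parameter λ = (−2.36) + (+0.275) + (+0.317) + (-0.402) + (+0.11) = -2.06 W/m²/K.
ΔT = −F/λ = −2.2/(-2.06) = 1.1 K.

1.1 K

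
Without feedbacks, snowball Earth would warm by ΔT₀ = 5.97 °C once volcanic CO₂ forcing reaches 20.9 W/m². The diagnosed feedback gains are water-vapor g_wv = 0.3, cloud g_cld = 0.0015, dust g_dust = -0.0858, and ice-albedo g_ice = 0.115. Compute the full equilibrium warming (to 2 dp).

8.92 °C

Total gain g = 0.3 + 0.0015 − 0.0858 + 0.115 = 0.3307.
Amplification A = 1/(1 − 0.3307) = 1.494.
ΔT = 5.97 × 1.494 = 8.92 °C.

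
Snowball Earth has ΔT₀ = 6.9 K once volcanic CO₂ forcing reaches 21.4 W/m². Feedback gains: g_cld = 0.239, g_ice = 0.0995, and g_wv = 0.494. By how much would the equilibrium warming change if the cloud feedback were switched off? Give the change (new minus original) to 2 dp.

Original: g = 0.8325, ΔT = 6.9/(1−0.8325) = 41.1940 K.
Without cloud: g' = 0.5935, ΔT' = 6.9/(1−0.5935) = 16.9742 K.
Change = 16.9742 − 41.1940 = -24.22 K.

-24.22 K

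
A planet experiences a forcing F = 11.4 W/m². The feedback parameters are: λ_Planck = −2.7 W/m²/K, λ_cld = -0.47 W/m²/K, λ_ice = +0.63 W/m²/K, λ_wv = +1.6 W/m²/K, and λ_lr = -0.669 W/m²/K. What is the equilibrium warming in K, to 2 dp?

Net feedback parameter λ = (−2.7) + (-0.47) + (+0.63) + (+1.6) + (-0.669) = -1.609 W/m²/K.
ΔT = −F/λ = −11.4/(-1.609) = 7.09 K.

7.09 K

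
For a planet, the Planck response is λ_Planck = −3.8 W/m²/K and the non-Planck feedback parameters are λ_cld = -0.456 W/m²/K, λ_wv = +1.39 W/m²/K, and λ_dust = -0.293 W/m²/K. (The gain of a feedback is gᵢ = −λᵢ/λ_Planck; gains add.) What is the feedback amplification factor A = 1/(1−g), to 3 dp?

Convert to gains: g_cld = -0.456/3.8 = -0.12; g_wv = 1.39/3.8 = 0.3658; g_dust = -0.293/3.8 = -0.07711.
Total gain g = 0.16869.
A = 1/(1 − 0.16869) = 1.203.

1.203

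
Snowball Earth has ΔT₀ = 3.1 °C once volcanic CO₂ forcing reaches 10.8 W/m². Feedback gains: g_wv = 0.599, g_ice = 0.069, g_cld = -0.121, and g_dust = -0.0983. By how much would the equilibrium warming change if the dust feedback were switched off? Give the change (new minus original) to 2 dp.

1.22 °C

Original: g = 0.4487, ΔT = 3.1/(1−0.4487) = 5.6231 °C.
Without dust: g' = 0.547, ΔT' = 3.1/(1−0.547) = 6.8433 °C.
Change = 6.8433 − 5.6231 = 1.22 °C.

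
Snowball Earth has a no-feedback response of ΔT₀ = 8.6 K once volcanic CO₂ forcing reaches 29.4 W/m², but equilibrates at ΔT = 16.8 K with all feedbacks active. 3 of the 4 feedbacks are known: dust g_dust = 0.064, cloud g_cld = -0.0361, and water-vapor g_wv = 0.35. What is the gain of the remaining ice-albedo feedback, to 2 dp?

Amplification A = ΔT/ΔT₀ = 16.8/8.6 = 1.953.
Total gain g = 1 − 1/A = 1 − 1/1.953 = 0.488.
Known gains sum to 0.064 − 0.0361 + 0.35 = 0.3779.
g_ice = 0.488 − 0.3779 = 0.11.

0.11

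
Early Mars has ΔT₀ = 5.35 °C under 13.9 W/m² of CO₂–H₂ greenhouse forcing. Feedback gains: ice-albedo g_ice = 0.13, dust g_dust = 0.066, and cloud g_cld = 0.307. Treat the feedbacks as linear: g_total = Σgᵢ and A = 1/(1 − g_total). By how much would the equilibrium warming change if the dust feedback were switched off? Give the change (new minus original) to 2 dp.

Original: g = 0.503, ΔT = 5.35/(1−0.503) = 10.7646 °C.
Without dust: g' = 0.437, ΔT' = 5.35/(1−0.437) = 9.5027 °C.
Change = 9.5027 − 10.7646 = -1.26 °C.

-1.26 °C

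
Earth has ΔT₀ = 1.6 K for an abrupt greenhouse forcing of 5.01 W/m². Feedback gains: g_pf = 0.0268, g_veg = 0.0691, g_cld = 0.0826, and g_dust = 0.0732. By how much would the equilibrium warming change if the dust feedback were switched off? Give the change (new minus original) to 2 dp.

-0.19 K

Original: g = 0.2517, ΔT = 1.6/(1−0.2517) = 2.1382 K.
Without dust: g' = 0.1785, ΔT' = 1.6/(1−0.1785) = 1.9477 K.
Change = 1.9477 − 2.1382 = -0.19 K.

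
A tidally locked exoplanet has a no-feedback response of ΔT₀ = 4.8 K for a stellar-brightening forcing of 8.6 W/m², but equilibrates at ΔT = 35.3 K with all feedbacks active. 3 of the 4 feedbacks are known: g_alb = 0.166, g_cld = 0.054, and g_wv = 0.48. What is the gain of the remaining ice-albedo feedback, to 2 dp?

0.16

Amplification A = ΔT/ΔT₀ = 35.3/4.8 = 7.354.
Total gain g = 1 − 1/A = 1 − 1/7.354 = 0.864.
Known gains sum to 0.166 + 0.054 + 0.48 = 0.7.
g_ice = 0.864 − 0.7 = 0.16.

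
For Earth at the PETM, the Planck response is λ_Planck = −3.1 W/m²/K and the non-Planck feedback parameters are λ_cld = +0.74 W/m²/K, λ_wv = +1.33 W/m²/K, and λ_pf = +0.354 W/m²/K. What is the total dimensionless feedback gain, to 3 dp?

Convert to gains: g_cld = 0.74/3.1 = 0.2387; g_wv = 1.33/3.1 = 0.429; g_pf = 0.354/3.1 = 0.1142.
Total gain g = 0.7819.

0.782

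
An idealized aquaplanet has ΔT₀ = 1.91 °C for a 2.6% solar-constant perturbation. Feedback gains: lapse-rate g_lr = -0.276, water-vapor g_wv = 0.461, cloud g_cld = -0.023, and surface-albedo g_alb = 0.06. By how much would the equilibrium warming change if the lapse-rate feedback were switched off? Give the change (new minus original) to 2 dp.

1.35 °C

Original: g = 0.222, ΔT = 1.91/(1−0.222) = 2.4550 °C.
Without lapse-rate: g' = 0.498, ΔT' = 1.91/(1−0.498) = 3.8048 °C.
Change = 3.8048 − 2.4550 = 1.35 °C.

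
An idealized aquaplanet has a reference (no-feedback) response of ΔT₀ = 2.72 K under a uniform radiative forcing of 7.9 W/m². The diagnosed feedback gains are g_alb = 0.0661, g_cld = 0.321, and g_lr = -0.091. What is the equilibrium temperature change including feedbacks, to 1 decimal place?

3.9 K

Total gain g = 0.0661 + 0.321 − 0.091 = 0.2961.
Amplification A = 1/(1 − 0.2961) = 1.421.
ΔT = 2.72 × 1.421 = 3.9 K.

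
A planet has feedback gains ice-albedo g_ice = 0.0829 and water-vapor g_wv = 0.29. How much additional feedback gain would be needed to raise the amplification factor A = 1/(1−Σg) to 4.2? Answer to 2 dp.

Current total gain = 0.3729.
Target gain for A = 4.2: g* = 1 − 1/4.2 = 0.7619.
Additional gain needed = 0.7619 − 0.3729 = 0.39.

0.39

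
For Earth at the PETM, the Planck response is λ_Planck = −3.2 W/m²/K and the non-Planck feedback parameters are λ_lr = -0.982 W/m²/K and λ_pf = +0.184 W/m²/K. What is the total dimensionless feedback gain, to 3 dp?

-0.249

Convert to gains: g_lr = -0.982/3.2 = -0.3069; g_pf = 0.184/3.2 = 0.0575.
Total gain g = -0.2494.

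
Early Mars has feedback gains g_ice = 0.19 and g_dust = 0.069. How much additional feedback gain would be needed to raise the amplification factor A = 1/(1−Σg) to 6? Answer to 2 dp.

Current total gain = 0.259.
Target gain for A = 6: g* = 1 − 1/6 = 0.8333.
Additional gain needed = 0.8333 − 0.259 = 0.57.

0.57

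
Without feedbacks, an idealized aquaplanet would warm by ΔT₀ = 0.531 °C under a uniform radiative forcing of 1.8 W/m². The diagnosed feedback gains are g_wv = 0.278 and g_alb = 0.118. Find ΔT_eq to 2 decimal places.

0.88 °C

Total gain g = 0.278 + 0.118 = 0.396.
Amplification A = 1/(1 − 0.396) = 1.656.
ΔT = 0.531 × 1.656 = 0.88 °C.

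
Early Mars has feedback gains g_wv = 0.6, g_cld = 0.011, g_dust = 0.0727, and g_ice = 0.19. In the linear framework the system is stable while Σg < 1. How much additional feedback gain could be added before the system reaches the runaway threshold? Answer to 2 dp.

0.13

Current total gain = 0.6 + 0.011 + 0.0727 + 0.19 = 0.8737.
Margin to runaway = 1 − 0.8737 = 0.13.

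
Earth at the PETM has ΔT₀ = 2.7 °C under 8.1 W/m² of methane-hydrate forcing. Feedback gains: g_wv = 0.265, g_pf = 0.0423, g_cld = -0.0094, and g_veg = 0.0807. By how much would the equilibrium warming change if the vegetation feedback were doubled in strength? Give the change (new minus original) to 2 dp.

Original: g = 0.3786, ΔT = 2.7/(1−0.3786) = 4.3450 °C.
With doubled vegetation: g' = 0.4593, ΔT' = 2.7/(1−0.4593) = 4.9935 °C.
Change = 4.9935 − 4.3450 = 0.65 °C.

0.65 °C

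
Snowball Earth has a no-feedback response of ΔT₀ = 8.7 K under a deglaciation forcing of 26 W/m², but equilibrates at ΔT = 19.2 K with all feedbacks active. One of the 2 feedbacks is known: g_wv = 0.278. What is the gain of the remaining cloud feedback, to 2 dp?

0.27

Amplification A = ΔT/ΔT₀ = 19.2/8.7 = 2.207.
Total gain g = 1 − 1/A = 1 − 1/2.207 = 0.5469.
The known gain is 0.278.
g_cld = 0.5469 − 0.278 = 0.27.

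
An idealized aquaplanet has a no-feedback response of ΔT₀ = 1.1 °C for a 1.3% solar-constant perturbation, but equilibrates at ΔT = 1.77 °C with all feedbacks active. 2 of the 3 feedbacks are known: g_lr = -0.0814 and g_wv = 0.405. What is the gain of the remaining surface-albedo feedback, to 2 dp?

0.05

Amplification A = ΔT/ΔT₀ = 1.77/1.1 = 1.609.
Total gain g = 1 − 1/A = 1 − 1/1.609 = 0.3785.
Known gains sum to -0.0814 + 0.405 = 0.3236.
g_alb = 0.3785 − 0.3236 = 0.05.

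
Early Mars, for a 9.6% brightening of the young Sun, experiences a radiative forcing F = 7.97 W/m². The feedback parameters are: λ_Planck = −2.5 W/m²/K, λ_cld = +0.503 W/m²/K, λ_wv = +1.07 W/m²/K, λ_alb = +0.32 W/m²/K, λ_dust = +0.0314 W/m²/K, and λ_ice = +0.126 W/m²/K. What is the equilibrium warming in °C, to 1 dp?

17.7 °C

Net feedback parameter λ = (−2.5) + (+0.503) + (+1.07) + (+0.32) + (+0.0314) + (+0.126) = -0.4496 W/m²/K.
ΔT = −F/λ = −7.97/(-0.4496) = 17.7 °C.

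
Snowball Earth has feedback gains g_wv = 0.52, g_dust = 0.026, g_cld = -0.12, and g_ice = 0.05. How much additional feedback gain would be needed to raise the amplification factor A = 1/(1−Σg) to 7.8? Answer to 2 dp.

Current total gain = 0.476.
Target gain for A = 7.8: g* = 1 − 1/7.8 = 0.8718.
Additional gain needed = 0.8718 − 0.476 = 0.40.

0.40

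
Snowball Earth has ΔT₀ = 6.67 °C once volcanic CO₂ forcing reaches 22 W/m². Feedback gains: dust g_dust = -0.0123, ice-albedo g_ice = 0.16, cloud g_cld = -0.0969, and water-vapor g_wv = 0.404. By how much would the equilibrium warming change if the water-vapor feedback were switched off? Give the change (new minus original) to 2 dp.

-5.21 °C

Original: g = 0.4548, ΔT = 6.67/(1−0.4548) = 12.2340 °C.
Without water-vapor: g' = 0.0508, ΔT' = 6.67/(1−0.0508) = 7.0270 °C.
Change = 7.0270 − 12.2340 = -5.21 °C.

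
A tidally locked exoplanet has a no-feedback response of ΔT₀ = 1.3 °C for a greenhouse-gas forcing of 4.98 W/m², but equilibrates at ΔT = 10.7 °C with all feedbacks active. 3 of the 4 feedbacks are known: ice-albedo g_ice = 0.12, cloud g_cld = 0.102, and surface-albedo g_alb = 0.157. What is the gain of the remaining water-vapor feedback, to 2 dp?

0.50

Amplification A = ΔT/ΔT₀ = 10.7/1.3 = 8.231.
Total gain g = 1 − 1/A = 1 − 1/8.231 = 0.8785.
Known gains sum to 0.12 + 0.102 + 0.157 = 0.379.
g_wv = 0.8785 − 0.379 = 0.50.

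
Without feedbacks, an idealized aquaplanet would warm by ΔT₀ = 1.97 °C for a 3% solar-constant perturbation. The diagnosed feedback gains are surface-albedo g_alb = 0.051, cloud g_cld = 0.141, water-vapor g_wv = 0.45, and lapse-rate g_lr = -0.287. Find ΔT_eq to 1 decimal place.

Total gain g = 0.051 + 0.141 + 0.45 − 0.287 = 0.355.
Amplification A = 1/(1 − 0.355) = 1.55.
ΔT = 1.97 × 1.55 = 3.1 °C.

3.1 °C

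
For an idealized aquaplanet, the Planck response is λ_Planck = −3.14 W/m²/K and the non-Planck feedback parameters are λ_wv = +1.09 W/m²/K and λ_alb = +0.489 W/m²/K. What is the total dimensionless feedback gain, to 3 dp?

Convert to gains: g_wv = 1.09/3.14 = 0.3471; g_alb = 0.489/3.14 = 0.1557.
Total gain g = 0.5028.

0.503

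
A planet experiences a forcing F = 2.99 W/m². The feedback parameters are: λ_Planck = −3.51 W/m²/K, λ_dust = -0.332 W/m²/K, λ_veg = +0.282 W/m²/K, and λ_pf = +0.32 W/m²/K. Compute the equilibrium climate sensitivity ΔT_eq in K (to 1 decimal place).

0.9 K

Net feedback parameter λ = (−3.51) + (-0.332) + (+0.282) + (+0.32) = -3.24 W/m²/K.
ΔT = −F/λ = −2.99/(-3.24) = 0.9 K.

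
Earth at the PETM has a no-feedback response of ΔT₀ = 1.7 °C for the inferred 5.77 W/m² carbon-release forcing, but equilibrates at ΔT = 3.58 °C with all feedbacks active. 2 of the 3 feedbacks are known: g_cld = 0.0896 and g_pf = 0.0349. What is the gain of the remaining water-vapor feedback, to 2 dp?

Amplification A = ΔT/ΔT₀ = 3.58/1.7 = 2.106.
Total gain g = 1 − 1/A = 1 − 1/2.106 = 0.5252.
Known gains sum to 0.0896 + 0.0349 = 0.1245.
g_wv = 0.5252 − 0.1245 = 0.40.

0.40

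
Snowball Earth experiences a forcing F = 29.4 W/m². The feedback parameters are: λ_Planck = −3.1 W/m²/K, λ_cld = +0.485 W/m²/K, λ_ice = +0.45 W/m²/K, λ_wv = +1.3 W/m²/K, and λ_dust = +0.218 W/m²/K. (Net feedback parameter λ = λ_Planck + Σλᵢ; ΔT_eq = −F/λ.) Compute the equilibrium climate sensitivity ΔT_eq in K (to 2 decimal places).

Net feedback parameter λ = (−3.1) + (+0.485) + (+0.45) + (+1.3) + (+0.218) = -0.647 W/m²/K.
ΔT = −F/λ = −29.4/(-0.647) = 45.44 K.

45.44 K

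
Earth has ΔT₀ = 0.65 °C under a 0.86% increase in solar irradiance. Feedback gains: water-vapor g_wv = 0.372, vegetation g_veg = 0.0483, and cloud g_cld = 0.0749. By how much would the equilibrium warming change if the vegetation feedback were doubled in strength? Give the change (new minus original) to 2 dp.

Original: g = 0.4952, ΔT = 0.65/(1−0.4952) = 1.2876 °C.
With doubled vegetation: g' = 0.5435, ΔT' = 0.65/(1−0.5435) = 1.4239 °C.
Change = 1.4239 − 1.2876 = 0.14 °C.

0.14 °C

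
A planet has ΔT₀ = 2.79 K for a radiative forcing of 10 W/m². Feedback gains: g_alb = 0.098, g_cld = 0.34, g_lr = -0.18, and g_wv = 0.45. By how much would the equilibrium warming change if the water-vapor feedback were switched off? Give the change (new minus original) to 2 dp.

Original: g = 0.708, ΔT = 2.79/(1−0.708) = 9.5548 K.
Without water-vapor: g' = 0.258, ΔT' = 2.79/(1−0.258) = 3.7601 K.
Change = 3.7601 − 9.5548 = -5.79 K.

-5.79 K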